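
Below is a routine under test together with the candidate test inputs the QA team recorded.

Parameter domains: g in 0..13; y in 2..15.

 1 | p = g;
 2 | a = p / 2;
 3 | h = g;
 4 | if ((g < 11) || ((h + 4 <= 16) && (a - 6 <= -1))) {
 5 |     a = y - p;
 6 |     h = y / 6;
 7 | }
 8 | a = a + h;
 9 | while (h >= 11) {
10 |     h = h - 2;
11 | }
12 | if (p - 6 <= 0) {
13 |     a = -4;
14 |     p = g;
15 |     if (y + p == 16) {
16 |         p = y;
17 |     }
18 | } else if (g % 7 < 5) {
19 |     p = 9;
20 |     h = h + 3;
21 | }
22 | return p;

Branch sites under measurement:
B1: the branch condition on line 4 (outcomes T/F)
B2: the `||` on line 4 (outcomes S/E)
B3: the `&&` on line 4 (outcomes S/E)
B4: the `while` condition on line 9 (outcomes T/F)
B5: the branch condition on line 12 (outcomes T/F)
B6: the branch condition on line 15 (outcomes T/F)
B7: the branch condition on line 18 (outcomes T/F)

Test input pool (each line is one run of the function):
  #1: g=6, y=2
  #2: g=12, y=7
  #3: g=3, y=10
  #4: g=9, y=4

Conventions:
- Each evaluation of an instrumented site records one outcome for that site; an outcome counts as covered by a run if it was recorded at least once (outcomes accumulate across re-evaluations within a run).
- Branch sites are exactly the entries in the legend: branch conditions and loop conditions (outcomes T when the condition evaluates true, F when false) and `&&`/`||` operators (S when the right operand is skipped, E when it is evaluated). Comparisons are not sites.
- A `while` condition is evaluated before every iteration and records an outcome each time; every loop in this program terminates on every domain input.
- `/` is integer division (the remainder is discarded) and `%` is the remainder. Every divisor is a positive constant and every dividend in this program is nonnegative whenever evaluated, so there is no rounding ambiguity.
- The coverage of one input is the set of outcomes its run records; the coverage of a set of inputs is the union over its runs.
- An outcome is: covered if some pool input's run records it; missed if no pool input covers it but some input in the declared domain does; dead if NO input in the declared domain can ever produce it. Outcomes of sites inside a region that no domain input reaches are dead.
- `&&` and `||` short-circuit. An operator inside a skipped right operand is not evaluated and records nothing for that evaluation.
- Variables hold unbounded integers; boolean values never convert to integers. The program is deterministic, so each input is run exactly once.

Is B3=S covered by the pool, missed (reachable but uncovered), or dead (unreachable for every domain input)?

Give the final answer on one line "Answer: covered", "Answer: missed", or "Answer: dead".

no pool input records B3=S
but domain input (g=13, y=2) does record it -> reachable, so missed

Answer: missed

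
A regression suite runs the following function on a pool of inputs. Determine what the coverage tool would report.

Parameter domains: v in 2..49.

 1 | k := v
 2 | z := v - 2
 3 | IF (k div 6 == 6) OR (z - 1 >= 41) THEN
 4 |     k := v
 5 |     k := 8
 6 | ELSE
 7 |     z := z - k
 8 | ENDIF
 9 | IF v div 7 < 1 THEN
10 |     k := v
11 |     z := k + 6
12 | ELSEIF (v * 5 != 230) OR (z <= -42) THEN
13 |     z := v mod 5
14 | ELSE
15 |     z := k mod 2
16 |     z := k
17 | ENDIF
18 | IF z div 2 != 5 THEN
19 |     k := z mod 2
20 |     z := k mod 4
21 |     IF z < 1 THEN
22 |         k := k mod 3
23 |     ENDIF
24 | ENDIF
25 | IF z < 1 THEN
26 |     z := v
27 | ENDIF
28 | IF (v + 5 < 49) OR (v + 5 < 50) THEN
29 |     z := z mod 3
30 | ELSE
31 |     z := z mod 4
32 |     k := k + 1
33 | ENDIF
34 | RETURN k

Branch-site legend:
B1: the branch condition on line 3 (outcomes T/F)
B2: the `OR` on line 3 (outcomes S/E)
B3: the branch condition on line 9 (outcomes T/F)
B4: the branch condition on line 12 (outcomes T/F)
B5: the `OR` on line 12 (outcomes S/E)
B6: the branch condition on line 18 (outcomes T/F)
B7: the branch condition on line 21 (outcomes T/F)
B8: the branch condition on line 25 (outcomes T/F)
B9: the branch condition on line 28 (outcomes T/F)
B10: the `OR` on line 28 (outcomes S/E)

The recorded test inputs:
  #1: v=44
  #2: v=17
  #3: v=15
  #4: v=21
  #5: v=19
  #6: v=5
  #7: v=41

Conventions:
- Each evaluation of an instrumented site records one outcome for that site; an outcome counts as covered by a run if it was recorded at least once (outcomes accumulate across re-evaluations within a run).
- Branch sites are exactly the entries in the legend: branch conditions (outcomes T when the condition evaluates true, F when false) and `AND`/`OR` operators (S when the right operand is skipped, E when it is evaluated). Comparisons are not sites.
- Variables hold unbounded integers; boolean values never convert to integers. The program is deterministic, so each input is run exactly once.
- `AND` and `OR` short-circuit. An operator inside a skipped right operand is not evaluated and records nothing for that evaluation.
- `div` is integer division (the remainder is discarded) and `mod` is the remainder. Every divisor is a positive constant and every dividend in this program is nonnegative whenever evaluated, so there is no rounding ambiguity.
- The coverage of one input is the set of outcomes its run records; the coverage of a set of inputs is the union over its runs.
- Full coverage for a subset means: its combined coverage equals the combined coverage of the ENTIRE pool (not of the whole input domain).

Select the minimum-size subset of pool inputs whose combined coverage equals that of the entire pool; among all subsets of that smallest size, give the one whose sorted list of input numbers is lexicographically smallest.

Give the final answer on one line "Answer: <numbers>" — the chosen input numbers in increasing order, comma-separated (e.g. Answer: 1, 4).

input #1, v=44: events B2->E, B1->T, B3->F, B5->S, B4->T, B6->T, B7->T, B8->T, B10->E, B9->T; outcomes B1=T, B2=E, B3=F, B4=T, B5=S, B6=T, B7=T, B8=T, B9=T, B10=E
input #2, v=17: events B2->E, B1->F, B3->F, B5->S, B4->T, B6->T, B7->T, B8->T, B10->S, B9->T; outcomes B1=F, B2=E, B3=F, B4=T, B5=S, B6=T, B7=T, B8=T, B9=T, B10=S
input #3, v=15: events B2->E, B1->F, B3->F, B5->S, B4->T, B6->T, B7->T, B8->T, B10->S, B9->T; outcomes B1=F, B2=E, B3=F, B4=T, B5=S, B6=T, B7=T, B8=T, B9=T, B10=S
input #4, v=21: events B2->E, B1->F, B3->F, B5->S, B4->T, B6->T, B7->F, B8->F, B10->S, B9->T; outcomes B1=F, B2=E, B3=F, B4=T, B5=S, B6=T, B7=F, B8=F, B9=T, B10=S
input #5, v=19: events B2->E, B1->F, B3->F, B5->S, B4->T, B6->T, B7->T, B8->T, B10->S, B9->T; outcomes B1=F, B2=E, B3=F, B4=T, B5=S, B6=T, B7=T, B8=T, B9=T, B10=S
input #6, v=5: events B2->E, B1->F, B3->T, B6->F, B8->F, B10->S, B9->T; outcomes B1=F, B2=E, B3=T, B6=F, B8=F, B9=T, B10=S
input #7, v=41: events B2->S, B1->T, B3->F, B5->S, B4->T, B6->T, B7->F, B8->F, B10->S, B9->T; outcomes B1=T, B2=S, B3=F, B4=T, B5=S, B6=T, B7=F, B8=F, B9=T, B10=S
together the pool reaches 17 outcomes: B1=T, B1=F, B2=S, B2=E, B3=T, B3=F, B4=T, B5=S, B6=T, B6=F, B7=T, B7=F, B8=T, B8=F, B9=T, B10=S, B10=E
no size-1 subset reaches all 17 outcomes (best union: 10/17)
no size-2 subset reaches all 17 outcomes (best union: 15/17)
inputs {1, 6, 7} (size 3) cover everything; no size-3 subset with a lexicographically smaller index list covers all 17

Answer: 1, 6, 7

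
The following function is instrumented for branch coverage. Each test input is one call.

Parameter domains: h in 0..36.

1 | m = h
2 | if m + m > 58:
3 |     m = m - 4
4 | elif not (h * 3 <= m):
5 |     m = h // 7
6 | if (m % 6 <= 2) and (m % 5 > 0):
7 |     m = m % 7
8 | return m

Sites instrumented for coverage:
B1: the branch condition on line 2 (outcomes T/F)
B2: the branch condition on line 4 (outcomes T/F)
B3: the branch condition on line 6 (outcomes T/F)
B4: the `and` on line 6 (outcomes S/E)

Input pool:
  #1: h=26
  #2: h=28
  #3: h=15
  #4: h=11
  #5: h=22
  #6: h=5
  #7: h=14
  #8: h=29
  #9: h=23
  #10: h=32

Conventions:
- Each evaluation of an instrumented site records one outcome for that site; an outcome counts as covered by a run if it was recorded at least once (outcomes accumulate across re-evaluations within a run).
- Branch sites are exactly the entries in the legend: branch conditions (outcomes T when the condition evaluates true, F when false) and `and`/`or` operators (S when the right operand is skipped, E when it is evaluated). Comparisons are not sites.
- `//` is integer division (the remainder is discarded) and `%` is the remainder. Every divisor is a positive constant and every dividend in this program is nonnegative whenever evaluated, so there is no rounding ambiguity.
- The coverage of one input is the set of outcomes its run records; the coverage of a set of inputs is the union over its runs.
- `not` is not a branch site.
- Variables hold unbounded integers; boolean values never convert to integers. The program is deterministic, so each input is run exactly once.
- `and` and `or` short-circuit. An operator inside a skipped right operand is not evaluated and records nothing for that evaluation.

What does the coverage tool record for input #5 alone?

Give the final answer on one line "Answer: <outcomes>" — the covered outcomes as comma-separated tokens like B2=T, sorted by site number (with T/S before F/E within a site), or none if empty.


Simulating input #5 (h=22) step by step:
  B1->F, B2->T, B4->S, B3->F
distinct outcomes covered: B1=F, B2=T, B3=F, B4=S
Answer: B1=F, B2=T, B3=F, B4=S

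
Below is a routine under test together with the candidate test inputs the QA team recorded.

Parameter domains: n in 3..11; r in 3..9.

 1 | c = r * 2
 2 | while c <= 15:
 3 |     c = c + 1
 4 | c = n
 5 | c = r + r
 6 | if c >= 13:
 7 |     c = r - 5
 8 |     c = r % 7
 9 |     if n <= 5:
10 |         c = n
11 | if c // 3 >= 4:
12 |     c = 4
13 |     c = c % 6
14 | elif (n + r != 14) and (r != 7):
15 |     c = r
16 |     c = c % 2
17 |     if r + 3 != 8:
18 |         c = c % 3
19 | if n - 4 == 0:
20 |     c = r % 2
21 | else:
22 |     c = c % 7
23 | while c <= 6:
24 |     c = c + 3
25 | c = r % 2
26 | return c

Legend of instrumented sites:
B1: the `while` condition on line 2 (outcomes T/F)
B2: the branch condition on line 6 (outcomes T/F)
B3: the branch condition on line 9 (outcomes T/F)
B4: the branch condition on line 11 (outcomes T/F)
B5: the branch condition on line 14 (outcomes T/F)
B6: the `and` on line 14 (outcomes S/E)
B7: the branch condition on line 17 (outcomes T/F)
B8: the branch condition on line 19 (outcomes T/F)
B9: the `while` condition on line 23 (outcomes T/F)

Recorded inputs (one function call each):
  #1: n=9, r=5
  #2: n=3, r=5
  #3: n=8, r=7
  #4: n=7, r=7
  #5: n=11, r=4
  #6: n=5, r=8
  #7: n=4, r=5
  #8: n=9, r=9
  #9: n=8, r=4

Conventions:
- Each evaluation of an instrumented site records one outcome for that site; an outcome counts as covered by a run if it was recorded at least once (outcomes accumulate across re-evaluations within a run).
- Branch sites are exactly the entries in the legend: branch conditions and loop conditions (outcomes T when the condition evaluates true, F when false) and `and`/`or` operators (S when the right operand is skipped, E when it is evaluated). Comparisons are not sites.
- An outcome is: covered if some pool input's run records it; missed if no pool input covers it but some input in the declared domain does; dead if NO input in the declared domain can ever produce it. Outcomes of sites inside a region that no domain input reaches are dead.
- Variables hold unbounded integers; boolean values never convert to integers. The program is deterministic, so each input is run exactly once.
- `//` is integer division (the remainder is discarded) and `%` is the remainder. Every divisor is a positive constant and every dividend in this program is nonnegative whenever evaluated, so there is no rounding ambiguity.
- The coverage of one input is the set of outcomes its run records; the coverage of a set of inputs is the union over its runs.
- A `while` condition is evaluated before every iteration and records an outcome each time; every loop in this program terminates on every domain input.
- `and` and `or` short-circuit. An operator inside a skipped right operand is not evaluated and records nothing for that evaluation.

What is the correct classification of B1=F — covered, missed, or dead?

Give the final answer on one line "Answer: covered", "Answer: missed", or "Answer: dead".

B1=F is recorded by pool input(s) 1, 2, 3, 4, 5, 6, 7, 8, 9 -> covered

Answer: covered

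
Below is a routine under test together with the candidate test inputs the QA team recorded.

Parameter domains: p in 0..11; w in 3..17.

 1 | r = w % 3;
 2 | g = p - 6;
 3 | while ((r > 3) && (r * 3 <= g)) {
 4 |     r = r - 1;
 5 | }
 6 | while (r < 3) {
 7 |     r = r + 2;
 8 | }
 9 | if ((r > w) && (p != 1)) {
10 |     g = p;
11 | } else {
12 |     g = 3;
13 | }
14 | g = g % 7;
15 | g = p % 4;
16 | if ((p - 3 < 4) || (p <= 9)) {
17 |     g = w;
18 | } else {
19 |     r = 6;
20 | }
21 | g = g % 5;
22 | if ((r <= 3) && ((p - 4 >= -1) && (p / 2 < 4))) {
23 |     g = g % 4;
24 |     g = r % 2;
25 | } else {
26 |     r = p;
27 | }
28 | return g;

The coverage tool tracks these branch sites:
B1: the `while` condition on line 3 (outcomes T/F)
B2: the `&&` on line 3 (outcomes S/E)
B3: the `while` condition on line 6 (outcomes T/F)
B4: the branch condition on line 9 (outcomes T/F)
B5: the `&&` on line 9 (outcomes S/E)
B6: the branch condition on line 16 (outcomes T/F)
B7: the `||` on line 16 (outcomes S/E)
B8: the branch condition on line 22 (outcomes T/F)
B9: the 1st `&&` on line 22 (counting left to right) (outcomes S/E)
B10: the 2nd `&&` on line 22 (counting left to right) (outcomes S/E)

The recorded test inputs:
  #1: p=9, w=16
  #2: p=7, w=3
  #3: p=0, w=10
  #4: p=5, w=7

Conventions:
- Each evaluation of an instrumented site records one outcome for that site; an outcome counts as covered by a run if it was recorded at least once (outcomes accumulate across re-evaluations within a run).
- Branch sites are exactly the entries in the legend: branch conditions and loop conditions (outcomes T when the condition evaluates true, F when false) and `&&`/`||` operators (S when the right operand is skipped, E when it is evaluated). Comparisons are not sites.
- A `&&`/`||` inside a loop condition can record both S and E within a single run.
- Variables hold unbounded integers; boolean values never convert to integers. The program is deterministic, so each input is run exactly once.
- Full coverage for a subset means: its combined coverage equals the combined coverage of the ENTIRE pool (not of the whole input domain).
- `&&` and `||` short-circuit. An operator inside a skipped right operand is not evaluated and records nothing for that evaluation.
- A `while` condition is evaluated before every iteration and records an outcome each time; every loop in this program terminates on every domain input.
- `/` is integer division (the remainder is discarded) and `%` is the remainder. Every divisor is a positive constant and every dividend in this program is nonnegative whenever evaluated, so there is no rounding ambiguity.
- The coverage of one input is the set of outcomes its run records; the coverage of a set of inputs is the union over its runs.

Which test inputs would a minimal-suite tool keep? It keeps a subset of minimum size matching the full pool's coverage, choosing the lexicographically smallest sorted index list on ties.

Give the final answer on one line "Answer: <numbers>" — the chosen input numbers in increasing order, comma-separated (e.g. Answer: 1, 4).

input #1 (p=9, w=16): events B2->S, B1->F, B3->T, B3->F, B5->S, B4->F, B7->E, B6->T, B9->E, B10->E, B8->F; covers B1=F, B2=S, B3=T, B3=F, B4=F, B5=S, B6=T, B7=E, B8=F, B9=E, B10=E
input #2 (p=7, w=3): events B2->S, B1->F, B3->T, B3->T, B3->F, B5->E, B4->T, B7->E, B6->T, B9->S, B8->F; covers B1=F, B2=S, B3=T, B3=F, B4=T, B5=E, B6=T, B7=E, B8=F, B9=S
input #3 (p=0, w=10): events B2->S, B1->F, B3->T, B3->F, B5->S, B4->F, B7->S, B6->T, B9->E, B10->S, B8->F; covers B1=F, B2=S, B3=T, B3=F, B4=F, B5=S, B6=T, B7=S, B8=F, B9=E, B10=S
input #4 (p=5, w=7): events B2->S, B1->F, B3->T, B3->F, B5->S, B4->F, B7->S, B6->T, B9->E, B10->E, B8->T; covers B1=F, B2=S, B3=T, B3=F, B4=F, B5=S, B6=T, B7=S, B8=T, B9=E, B10=E
union over all inputs: B1=F, B2=S, B3=T, B3=F, B4=T, B4=F, B5=S, B5=E, B6=T, B7=S, B7=E, B8=T, B8=F, B9=S, B9=E, B10=S, B10=E (17 outcomes)
size 1 is not enough: best union over all size-1 subsets is 11/17
size 2 is not enough: best union over all size-2 subsets is 16/17
at size 3, {2, 3, 4} reaches all 17 outcomes; every lexicographically earlier size-3 subset fails

Answer: 2, 3, 4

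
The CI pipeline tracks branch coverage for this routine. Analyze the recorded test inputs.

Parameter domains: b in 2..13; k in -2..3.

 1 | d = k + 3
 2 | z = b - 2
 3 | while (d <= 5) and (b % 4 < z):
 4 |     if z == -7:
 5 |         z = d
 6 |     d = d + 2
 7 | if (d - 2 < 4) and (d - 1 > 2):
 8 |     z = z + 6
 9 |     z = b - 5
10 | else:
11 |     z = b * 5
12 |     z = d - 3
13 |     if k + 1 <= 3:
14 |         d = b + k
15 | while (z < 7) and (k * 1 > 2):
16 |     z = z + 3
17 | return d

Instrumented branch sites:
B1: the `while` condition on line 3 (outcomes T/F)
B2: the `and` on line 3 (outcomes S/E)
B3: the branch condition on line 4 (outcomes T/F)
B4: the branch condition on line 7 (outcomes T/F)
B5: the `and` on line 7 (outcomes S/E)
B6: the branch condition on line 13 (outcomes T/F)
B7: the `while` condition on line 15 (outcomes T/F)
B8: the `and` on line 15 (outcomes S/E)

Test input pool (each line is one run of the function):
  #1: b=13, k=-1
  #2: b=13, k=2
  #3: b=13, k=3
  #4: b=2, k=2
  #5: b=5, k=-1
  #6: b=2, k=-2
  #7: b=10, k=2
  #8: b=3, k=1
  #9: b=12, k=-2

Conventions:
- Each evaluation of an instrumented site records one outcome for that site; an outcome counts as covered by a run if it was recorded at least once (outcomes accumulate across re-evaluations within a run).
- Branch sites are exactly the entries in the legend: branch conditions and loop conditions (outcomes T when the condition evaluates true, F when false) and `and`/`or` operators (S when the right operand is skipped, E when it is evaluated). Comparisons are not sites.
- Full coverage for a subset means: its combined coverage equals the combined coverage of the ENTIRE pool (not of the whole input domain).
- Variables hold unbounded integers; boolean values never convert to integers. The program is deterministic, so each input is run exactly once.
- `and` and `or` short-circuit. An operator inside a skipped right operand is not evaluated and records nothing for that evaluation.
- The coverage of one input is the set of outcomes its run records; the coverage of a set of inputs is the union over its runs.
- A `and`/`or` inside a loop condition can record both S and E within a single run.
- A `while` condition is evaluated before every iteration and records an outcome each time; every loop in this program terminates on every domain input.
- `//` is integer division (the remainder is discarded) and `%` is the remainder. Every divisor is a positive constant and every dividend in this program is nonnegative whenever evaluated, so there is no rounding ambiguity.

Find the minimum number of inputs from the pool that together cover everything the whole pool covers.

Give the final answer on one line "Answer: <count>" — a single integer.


run #1 (b=13, k=-1) runs B2->E, B1->T, B3->F, B2->E, B1->T, B3->F, B2->S, B1->F, B5->S, B4->F, B6->T, B8->E, B7->F; records B1=T, B1=F, B2=S, B2=E, B3=F, B4=F, B5=S, B6=T, B7=F, B8=E
run #2 (b=13, k=2) runs B2->E, B1->T, B3->F, B2->S, B1->F, B5->S, B4->F, B6->T, B8->E, B7->F; records B1=T, B1=F, B2=S, B2=E, B3=F, B4=F, B5=S, B6=T, B7=F, B8=E
run #3 (b=13, k=3) runs B2->S, B1->F, B5->S, B4->F, B6->F, B8->E, B7->T, B8->E, B7->T, B8->S, B7->F; records B1=F, B2=S, B4=F, B5=S, B6=F, B7=T, B7=F, B8=S, B8=E
run #4 (b=2, k=2) runs B2->E, B1->F, B5->E, B4->T, B8->E, B7->F; records B1=F, B2=E, B4=T, B5=E, B7=F, B8=E
run #5 (b=5, k=-1) runs B2->E, B1->T, B3->F, B2->E, B1->T, B3->F, B2->S, B1->F, B5->S, B4->F, B6->T, B8->E, B7->F; records B1=T, B1=F, B2=S, B2=E, B3=F, B4=F, B5=S, B6=T, B7=F, B8=E
run #6 (b=2, k=-2) runs B2->E, B1->F, B5->E, B4->F, B6->T, B8->E, B7->F; records B1=F, B2=E, B4=F, B5=E, B6=T, B7=F, B8=E
run #7 (b=10, k=2) runs B2->E, B1->T, B3->F, B2->S, B1->F, B5->S, B4->F, B6->T, B8->E, B7->F; records B1=T, B1=F, B2=S, B2=E, B3=F, B4=F, B5=S, B6=T, B7=F, B8=E
run #8 (b=3, k=1) runs B2->E, B1->F, B5->E, B4->T, B8->E, B7->F; records B1=F, B2=E, B4=T, B5=E, B7=F, B8=E
run #9 (b=12, k=-2) runs B2->E, B1->T, B3->F, B2->E, B1->T, B3->F, B2->E, B1->T, B3->F, B2->S, B1->F, B5->S, B4->F, B6->T, ...; records B1=T, B1=F, B2=S, B2=E, B3=F, B4=F, B5=S, B6=T, B7=F, B8=E
pool-wide coverage (15 outcomes): B1=T, B1=F, B2=S, B2=E, B3=F, B4=T, B4=F, B5=S, B5=E, B6=T, B6=F, B7=T, B7=F, B8=S, B8=E
every size-1 subset falls short of the 15 outcomes (best: 10/15)
every size-2 subset falls short of the 15 outcomes (best: 13/15)
the canonical winner is {1, 3, 4}: size 3, full 15-outcome coverage, earliest index list among size-3 covers
Answer: 3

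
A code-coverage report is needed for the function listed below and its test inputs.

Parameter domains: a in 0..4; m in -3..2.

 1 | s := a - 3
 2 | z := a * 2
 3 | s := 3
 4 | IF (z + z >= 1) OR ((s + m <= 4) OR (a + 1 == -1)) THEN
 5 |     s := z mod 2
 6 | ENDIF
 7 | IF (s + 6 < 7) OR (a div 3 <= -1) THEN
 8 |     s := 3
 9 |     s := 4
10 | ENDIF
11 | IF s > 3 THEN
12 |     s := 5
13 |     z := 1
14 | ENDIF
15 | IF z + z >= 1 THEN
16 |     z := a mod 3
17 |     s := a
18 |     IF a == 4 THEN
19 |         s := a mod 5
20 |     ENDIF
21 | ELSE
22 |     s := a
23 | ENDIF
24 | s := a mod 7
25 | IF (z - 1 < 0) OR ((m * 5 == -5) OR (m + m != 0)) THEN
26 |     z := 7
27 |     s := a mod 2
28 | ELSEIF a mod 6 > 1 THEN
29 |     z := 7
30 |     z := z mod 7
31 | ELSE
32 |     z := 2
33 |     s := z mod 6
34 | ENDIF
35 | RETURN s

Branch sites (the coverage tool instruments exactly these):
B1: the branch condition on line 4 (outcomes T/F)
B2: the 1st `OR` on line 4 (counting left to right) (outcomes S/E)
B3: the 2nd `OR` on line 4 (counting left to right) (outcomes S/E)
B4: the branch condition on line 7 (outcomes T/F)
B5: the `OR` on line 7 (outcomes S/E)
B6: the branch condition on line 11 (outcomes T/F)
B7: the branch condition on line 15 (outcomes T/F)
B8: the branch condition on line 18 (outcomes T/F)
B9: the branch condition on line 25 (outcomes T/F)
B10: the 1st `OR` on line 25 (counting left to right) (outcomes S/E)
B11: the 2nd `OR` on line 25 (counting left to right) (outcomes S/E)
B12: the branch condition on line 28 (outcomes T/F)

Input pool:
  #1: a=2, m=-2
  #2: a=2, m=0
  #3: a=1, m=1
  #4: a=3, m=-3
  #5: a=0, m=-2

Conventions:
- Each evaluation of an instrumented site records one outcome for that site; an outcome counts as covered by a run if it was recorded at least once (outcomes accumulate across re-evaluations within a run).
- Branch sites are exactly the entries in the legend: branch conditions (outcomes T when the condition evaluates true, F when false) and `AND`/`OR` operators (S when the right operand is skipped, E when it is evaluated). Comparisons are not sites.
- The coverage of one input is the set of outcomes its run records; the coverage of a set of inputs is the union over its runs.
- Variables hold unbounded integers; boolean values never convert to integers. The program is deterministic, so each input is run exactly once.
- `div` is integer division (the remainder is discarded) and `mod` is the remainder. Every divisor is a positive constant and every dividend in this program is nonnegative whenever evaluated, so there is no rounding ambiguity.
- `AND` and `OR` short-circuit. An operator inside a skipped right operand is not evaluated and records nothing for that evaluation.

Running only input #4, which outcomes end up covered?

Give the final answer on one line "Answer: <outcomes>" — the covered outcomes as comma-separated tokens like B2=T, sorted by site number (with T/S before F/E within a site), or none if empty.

Simulating input #4 (a=3, m=-3) step by step:
  B2->S, B1->T, B5->S, B4->T, B6->T, B7->T, B8->F, B10->S, B9->T
deduplicating events, the covered set is: B1=T, B2=S, B4=T, B5=S, B6=T, B7=T, B8=F, B9=T, B10=S

Answer: B1=T, B2=S, B4=T, B5=S, B6=T, B7=T, B8=F, B9=T, B10=S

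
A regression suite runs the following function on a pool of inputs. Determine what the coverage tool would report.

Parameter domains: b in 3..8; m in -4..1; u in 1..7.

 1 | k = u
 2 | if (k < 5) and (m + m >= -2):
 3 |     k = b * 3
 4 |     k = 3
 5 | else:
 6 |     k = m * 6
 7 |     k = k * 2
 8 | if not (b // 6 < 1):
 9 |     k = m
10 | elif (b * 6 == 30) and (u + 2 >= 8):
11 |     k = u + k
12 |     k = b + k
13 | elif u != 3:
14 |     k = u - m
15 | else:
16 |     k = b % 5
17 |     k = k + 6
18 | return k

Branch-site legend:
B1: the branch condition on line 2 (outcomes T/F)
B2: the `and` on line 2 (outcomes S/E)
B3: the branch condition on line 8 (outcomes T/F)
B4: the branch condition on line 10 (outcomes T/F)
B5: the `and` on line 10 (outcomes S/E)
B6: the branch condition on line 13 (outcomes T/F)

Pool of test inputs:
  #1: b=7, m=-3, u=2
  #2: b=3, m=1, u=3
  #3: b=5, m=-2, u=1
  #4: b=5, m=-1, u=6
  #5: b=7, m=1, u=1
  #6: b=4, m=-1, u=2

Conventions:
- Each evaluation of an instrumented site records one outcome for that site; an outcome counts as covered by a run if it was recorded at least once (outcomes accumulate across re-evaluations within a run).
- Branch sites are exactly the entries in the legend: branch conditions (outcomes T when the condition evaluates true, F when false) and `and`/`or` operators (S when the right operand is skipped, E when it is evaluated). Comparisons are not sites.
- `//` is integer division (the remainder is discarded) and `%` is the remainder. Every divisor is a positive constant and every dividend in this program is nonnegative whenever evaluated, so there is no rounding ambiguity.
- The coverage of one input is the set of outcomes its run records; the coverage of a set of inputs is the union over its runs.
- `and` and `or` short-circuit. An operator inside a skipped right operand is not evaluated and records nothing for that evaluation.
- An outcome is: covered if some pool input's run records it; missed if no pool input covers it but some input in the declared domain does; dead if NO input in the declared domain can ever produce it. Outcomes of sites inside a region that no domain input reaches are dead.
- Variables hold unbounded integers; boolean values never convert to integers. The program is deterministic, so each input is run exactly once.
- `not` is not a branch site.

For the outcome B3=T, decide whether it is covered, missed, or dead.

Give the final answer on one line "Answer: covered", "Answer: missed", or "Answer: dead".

B3=T is recorded by pool input(s) 1, 5 -> covered

Answer: covered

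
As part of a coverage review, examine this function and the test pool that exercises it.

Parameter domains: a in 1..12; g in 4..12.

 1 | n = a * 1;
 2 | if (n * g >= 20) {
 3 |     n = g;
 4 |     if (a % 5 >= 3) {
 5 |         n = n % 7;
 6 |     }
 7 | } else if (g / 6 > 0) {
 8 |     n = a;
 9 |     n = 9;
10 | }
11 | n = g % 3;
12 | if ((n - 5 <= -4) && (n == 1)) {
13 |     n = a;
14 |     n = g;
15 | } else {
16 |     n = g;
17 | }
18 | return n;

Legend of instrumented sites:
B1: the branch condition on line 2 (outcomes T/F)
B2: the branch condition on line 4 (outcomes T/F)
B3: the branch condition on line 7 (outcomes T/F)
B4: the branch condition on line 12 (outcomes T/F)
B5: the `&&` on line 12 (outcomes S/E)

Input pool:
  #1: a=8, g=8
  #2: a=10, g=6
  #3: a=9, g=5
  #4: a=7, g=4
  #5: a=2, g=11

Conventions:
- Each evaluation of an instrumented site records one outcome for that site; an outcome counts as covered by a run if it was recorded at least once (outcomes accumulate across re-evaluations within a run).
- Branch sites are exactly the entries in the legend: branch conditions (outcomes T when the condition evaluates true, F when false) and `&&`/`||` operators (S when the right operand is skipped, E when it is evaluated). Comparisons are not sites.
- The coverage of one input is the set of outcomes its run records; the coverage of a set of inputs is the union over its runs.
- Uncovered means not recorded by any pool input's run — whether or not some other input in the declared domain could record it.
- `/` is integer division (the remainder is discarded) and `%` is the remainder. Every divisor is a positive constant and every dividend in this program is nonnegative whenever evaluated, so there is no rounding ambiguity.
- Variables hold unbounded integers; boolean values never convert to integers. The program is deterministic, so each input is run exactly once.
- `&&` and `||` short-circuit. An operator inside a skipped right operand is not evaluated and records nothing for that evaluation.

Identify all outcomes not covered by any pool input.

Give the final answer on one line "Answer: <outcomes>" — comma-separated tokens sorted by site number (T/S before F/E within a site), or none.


input #1 (a=8, g=8): covers B1=T, B2=T, B4=F, B5=S
input #2 (a=10, g=6): covers B1=T, B2=F, B4=F, B5=E
input #3 (a=9, g=5): covers B1=T, B2=T, B4=F, B5=S
input #4 (a=7, g=4): covers B1=T, B2=F, B4=T, B5=E
input #5 (a=2, g=11): covers B1=T, B2=F, B4=F, B5=S
union over the pool: B1=T, B2=T, B2=F, B4=T, B4=F, B5=S, B5=E
uncovered (3 of 10): B1=F, B3=T, B3=F
Answer: B1=F, B3=T, B3=F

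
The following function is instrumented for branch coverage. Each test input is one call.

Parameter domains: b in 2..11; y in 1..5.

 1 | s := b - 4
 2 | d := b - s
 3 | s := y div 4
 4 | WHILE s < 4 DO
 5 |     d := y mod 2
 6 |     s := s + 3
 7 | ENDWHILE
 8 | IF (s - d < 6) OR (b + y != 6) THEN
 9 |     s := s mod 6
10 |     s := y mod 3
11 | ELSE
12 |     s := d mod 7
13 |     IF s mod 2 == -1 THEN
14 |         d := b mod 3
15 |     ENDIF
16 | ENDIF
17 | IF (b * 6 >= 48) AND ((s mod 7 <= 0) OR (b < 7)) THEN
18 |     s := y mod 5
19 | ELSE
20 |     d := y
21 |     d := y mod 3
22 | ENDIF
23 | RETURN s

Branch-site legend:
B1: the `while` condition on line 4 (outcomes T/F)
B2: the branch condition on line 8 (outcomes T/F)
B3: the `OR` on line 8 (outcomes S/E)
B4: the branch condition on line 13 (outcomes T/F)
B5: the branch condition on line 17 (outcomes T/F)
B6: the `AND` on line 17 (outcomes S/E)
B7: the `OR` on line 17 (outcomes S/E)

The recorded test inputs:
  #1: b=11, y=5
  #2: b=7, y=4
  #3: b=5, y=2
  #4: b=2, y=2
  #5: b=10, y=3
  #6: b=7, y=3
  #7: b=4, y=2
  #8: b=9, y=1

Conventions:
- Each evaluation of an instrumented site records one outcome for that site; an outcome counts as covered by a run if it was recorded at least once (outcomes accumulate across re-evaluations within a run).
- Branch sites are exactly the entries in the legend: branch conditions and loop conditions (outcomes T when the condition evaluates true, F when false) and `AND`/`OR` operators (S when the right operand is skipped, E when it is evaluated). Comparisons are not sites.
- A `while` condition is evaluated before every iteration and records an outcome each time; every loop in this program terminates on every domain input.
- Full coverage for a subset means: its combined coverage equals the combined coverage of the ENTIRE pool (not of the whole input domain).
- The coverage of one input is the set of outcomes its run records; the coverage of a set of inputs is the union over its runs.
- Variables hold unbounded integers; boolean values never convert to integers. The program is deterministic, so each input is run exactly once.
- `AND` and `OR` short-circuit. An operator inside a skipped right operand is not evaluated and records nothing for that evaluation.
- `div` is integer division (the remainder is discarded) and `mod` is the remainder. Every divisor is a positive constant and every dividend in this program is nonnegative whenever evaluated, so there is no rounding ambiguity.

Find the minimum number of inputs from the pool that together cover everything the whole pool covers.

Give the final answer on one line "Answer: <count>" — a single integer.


test 1 (b=11, y=5) fires B1->T, B1->F, B3->S, B2->T, B6->E, B7->E, B5->F; hits B1=T, B1=F, B2=T, B3=S, B5=F, B6=E, B7=E
test 2 (b=7, y=4) fires B1->T, B1->F, B3->S, B2->T, B6->S, B5->F; hits B1=T, B1=F, B2=T, B3=S, B5=F, B6=S
test 3 (b=5, y=2) fires B1->T, B1->T, B1->F, B3->E, B2->T, B6->S, B5->F; hits B1=T, B1=F, B2=T, B3=E, B5=F, B6=S
test 4 (b=2, y=2) fires B1->T, B1->T, B1->F, B3->E, B2->T, B6->S, B5->F; hits B1=T, B1=F, B2=T, B3=E, B5=F, B6=S
test 5 (b=10, y=3) fires B1->T, B1->T, B1->F, B3->S, B2->T, B6->E, B7->S, B5->T; hits B1=T, B1=F, B2=T, B3=S, B5=T, B6=E, B7=S
test 6 (b=7, y=3) fires B1->T, B1->T, B1->F, B3->S, B2->T, B6->S, B5->F; hits B1=T, B1=F, B2=T, B3=S, B5=F, B6=S
test 7 (b=4, y=2) fires B1->T, B1->T, B1->F, B3->E, B2->F, B4->F, B6->S, B5->F; hits B1=T, B1=F, B2=F, B3=E, B4=F, B5=F, B6=S
test 8 (b=9, y=1) fires B1->T, B1->T, B1->F, B3->S, B2->T, B6->E, B7->E, B5->F; hits B1=T, B1=F, B2=T, B3=S, B5=F, B6=E, B7=E
pool-wide coverage (13 outcomes): B1=T, B1=F, B2=T, B2=F, B3=S, B3=E, B4=F, B5=T, B5=F, B6=S, B6=E, B7=S, B7=E
every size-1 subset falls short of the 13 outcomes (best: 7/13)
every size-2 subset falls short of the 13 outcomes (best: 12/13)
inputs {1, 5, 7} (size 3) cover everything; no size-3 subset with a lexicographically smaller index list covers all 13
Answer: 3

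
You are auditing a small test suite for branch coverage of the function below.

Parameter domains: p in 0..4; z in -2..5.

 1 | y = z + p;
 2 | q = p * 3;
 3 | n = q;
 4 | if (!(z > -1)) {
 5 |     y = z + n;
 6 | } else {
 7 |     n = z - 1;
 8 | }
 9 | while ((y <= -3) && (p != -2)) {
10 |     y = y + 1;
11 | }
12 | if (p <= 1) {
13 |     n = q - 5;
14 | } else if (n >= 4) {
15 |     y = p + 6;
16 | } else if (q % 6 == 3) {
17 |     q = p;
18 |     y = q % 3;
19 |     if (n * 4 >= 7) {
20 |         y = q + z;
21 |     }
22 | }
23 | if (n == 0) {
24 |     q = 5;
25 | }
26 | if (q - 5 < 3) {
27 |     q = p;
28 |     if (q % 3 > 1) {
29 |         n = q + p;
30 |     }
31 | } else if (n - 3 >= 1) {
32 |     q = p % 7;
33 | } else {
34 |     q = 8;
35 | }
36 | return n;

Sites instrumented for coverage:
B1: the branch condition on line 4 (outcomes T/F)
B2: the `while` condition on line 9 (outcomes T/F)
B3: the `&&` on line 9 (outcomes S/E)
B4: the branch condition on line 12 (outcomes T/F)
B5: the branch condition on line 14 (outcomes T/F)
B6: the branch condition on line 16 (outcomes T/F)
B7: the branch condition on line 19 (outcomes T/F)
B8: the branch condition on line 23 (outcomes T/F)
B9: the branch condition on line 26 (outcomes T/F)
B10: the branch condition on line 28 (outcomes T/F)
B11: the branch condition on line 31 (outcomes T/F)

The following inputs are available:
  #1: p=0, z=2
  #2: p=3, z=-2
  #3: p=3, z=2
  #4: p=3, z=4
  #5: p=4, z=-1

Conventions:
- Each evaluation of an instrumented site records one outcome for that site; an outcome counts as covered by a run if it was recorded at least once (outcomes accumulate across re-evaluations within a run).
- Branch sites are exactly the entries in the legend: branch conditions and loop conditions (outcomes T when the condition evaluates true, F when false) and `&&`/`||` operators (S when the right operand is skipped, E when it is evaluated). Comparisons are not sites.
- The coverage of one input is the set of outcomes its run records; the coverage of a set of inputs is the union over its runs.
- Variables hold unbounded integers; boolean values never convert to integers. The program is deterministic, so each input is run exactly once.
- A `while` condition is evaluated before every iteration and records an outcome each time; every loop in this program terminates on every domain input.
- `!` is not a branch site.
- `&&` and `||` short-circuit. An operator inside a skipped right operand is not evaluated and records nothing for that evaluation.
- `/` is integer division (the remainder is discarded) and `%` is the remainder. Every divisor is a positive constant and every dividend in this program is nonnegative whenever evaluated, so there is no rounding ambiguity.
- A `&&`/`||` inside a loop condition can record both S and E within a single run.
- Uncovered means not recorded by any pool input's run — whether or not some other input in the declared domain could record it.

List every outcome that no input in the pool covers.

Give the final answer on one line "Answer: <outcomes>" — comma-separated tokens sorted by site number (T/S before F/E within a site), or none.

input #1 (p=0, z=2): covers B1=F, B2=F, B3=S, B4=T, B8=F, B9=T, B10=F
input #2 (p=3, z=-2): covers B1=T, B2=F, B3=S, B4=F, B5=T, B8=F, B9=F, B11=T
input #3 (p=3, z=2): covers B1=F, B2=F, B3=S, B4=F, B5=F, B6=T, B7=F, B8=F, B9=T, B10=F
input #4 (p=3, z=4): covers B1=F, B2=F, B3=S, B4=F, B5=F, B6=T, B7=T, B8=F, B9=T, B10=F
input #5 (p=4, z=-1): covers B1=T, B2=F, B3=S, B4=F, B5=T, B8=F, B9=F, B11=T
union over the pool: B1=T, B1=F, B2=F, B3=S, B4=T, B4=F, B5=T, B5=F, B6=T, B7=T, B7=F, B8=F, B9=T, B9=F, B10=F, B11=T
uncovered (6 of 22): B2=T, B3=E, B6=F, B8=T, B10=T, B11=F

Answer: B2=T, B3=E, B6=F, B8=T, B10=T, B11=F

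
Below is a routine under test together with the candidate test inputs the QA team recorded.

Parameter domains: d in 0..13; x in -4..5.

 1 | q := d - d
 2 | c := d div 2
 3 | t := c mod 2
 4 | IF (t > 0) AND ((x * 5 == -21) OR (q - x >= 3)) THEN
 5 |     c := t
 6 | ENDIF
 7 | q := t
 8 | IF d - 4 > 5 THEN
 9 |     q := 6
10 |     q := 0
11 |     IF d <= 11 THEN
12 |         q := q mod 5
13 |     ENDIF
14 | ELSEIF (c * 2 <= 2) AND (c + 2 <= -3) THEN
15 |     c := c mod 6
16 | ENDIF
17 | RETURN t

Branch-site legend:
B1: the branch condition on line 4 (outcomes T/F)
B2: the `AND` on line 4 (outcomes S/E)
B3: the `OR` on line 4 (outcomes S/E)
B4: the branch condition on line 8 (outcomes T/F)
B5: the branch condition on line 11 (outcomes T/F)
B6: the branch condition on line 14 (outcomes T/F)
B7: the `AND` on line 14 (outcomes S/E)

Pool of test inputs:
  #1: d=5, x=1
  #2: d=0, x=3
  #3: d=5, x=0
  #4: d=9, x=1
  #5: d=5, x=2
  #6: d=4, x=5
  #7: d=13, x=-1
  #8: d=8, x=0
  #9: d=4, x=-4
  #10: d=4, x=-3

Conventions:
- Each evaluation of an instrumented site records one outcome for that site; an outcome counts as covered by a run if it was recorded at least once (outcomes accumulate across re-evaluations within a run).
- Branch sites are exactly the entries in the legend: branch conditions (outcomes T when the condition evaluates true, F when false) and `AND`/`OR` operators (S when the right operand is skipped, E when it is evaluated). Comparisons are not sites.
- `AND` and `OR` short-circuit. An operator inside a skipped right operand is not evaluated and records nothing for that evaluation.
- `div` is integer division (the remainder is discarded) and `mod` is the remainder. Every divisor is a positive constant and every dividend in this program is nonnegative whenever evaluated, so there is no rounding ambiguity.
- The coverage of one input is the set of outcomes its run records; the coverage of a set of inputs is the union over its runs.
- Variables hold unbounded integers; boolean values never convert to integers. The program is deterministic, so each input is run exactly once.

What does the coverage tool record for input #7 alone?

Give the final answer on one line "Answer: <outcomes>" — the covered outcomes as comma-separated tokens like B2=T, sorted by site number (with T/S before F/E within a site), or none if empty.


Simulating input #7 (d=13, x=-1) step by step:
  B2->S, B1->F, B4->T, B5->F
deduplicating events, the covered set is: B1=F, B2=S, B4=T, B5=F
Answer: B1=F, B2=S, B4=T, B5=F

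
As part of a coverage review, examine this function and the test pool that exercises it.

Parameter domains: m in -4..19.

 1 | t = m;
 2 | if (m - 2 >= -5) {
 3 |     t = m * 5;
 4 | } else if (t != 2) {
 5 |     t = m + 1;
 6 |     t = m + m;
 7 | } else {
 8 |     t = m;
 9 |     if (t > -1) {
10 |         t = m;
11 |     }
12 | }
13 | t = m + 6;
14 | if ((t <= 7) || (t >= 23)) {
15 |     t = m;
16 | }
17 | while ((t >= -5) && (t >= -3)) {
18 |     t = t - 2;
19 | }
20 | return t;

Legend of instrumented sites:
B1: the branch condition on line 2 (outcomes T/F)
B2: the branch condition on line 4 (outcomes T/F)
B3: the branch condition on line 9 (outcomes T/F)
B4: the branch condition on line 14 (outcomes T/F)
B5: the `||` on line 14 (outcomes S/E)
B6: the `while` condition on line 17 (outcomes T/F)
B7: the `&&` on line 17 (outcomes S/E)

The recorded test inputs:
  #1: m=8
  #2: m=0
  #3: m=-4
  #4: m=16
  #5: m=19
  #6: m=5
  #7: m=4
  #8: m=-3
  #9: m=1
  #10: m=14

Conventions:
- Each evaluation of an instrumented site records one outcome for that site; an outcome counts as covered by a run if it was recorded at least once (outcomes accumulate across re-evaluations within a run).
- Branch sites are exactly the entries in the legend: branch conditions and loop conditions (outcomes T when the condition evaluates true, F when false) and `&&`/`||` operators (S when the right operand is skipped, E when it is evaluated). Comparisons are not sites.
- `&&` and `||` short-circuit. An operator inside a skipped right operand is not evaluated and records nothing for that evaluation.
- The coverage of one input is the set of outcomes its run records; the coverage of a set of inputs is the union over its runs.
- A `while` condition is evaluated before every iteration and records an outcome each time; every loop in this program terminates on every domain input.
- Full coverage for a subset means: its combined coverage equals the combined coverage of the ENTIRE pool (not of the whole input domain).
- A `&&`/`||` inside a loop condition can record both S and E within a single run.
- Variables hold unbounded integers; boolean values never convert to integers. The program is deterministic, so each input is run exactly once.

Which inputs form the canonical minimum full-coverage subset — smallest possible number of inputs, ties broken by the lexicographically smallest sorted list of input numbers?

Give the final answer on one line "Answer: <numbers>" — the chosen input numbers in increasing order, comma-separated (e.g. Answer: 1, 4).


#1 (m=8) -> covered: B1=T, B4=F, B5=E, B6=T, B6=F, B7=E
#2 (m=0) -> covered: B1=T, B4=T, B5=S, B6=T, B6=F, B7=E
#3 (m=-4) -> covered: B1=F, B2=T, B4=T, B5=S, B6=F, B7=E
#4 (m=16) -> covered: B1=T, B4=F, B5=E, B6=T, B6=F, B7=E
#5 (m=19) -> covered: B1=T, B4=T, B5=E, B6=T, B6=F, B7=E
#6 (m=5) -> covered: B1=T, B4=F, B5=E, B6=T, B6=F, B7=E
#7 (m=4) -> covered: B1=T, B4=F, B5=E, B6=T, B6=F, B7=E
#8 (m=-3) -> covered: B1=T, B4=T, B5=S, B6=T, B6=F, B7=E
#9 (m=1) -> covered: B1=T, B4=T, B5=S, B6=T, B6=F, B7=E
#10 (m=14) -> covered: B1=T, B4=F, B5=E, B6=T, B6=F, B7=E
pool-wide coverage (10 outcomes): B1=T, B1=F, B2=T, B4=T, B4=F, B5=S, B5=E, B6=T, B6=F, B7=E
every size-1 subset falls short of the 10 outcomes (best: 6/10)
the canonical winner is {1, 3}: size 2, full 10-outcome coverage, earliest index list among size-2 covers
Answer: 1, 3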